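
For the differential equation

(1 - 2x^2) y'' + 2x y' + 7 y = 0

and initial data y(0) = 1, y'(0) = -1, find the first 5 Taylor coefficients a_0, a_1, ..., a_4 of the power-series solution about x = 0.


Ansatz: y(x) = sum_{n>=0} a_n x^n, so y'(x) = sum_{n>=1} n a_n x^(n-1) and y''(x) = sum_{n>=2} n(n-1) a_n x^(n-2).
Substitute into P(x) y'' + Q(x) y' + R(x) y = 0 with P(x) = 1 - 2x^2, Q(x) = 2x, R(x) = 7, and match powers of x.
Initial conditions: a_0 = 1, a_1 = -1.
Setting the coefficient of each power of x to zero and solving order by order (substituting the coefficients already found):
  x^0: 2 a_2 + 7 a_0 = 0  ->  2 a_2 = -7 a_0 = -7  ->  a_2 = -7/2
  x^1: 6 a_3 + 9 a_1 = 0  ->  6 a_3 = -9 a_1 = 9  ->  a_3 = 3/2
  x^2: 12 a_4 + 7 a_2 = 0  ->  12 a_4 = -7 a_2 = 49/2  ->  a_4 = 49/24
Truncated series: y(x) = 1 - x - (7/2) x^2 + (3/2) x^3 + (49/24) x^4 + O(x^5).

a_0 = 1; a_1 = -1; a_2 = -7/2; a_3 = 3/2; a_4 = 49/24


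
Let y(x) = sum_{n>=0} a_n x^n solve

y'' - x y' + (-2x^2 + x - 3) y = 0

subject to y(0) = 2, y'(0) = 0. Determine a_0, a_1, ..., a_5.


Ansatz: y(x) = sum_{n>=0} a_n x^n, so y'(x) = sum_{n>=1} n a_n x^(n-1) and y''(x) = sum_{n>=2} n(n-1) a_n x^(n-2).
Substitute into P(x) y'' + Q(x) y' + R(x) y = 0 with P(x) = 1, Q(x) = -x, R(x) = -2x^2 + x - 3, and match powers of x.
Initial conditions: a_0 = 2, a_1 = 0.
Setting the coefficient of each power of x to zero and solving order by order (substituting the coefficients already found):
  x^0: 2 a_2 - 3 a_0 = 0  ->  2 a_2 = 3 a_0 = 6  ->  a_2 = 3
  x^1: 6 a_3 - 4 a_1 + a_0 = 0  ->  6 a_3 = 4 a_1 - a_0 = -2  ->  a_3 = -1/3
  x^2: 12 a_4 - 5 a_2 + a_1 - 2 a_0 = 0  ->  12 a_4 = 5 a_2 - a_1 + 2 a_0 = 19  ->  a_4 = 19/12
  x^3: 20 a_5 - 6 a_3 + a_2 - 2 a_1 = 0  ->  20 a_5 = 6 a_3 - a_2 + 2 a_1 = -5  ->  a_5 = -1/4
Truncated series: y(x) = 2 + 3 x^2 - (1/3) x^3 + (19/12) x^4 - (1/4) x^5 + O(x^6).

a_0 = 2; a_1 = 0; a_2 = 3; a_3 = -1/3; a_4 = 19/12; a_5 = -1/4


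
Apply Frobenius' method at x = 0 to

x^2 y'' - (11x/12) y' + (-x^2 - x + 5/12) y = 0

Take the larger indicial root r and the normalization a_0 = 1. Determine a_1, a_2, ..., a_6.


Write in Frobenius form y'' + (p(x)/x) y' + (q(x)/x^2) y = 0:
  p(x) = -11/12,  q(x) = -x^2 - x + 5/12.
Indicial equation: r(r-1) + (-11/12) r + (5/12) = 0 -> roots r_1 = 5/3, r_2 = 1/4.
Take r = r_1 = 5/3. Let y(x) = x^r sum_{n>=0} a_n x^n with a_0 = 1.
Substitute y = x^r sum a_n x^n and match x^{r+n}. The recurrence is
  D(n) a_n - 1 a_{n-1} - 1 a_{n-2} = 0,  where D(n) = (r+n)(r+n-1) + (-11/12)(r+n) + (5/12).
  a_n = [1 a_{n-1} + 1 a_{n-2}] / D(n).
Since the indicial polynomial factors as (r - r_1)(r - r_2), D(n) = (r_1 + n - r_1)(r_1 + n - r_2) = n(n + 17/12).
Evaluating step by step (a_0 = 1):
  n = 1: D(1) = 1(1 + 17/12) = 29/12; numerator = 1(1) = 1; a_1 = (1)/(29/12) = 12/29
  n = 2: D(2) = 2(2 + 17/12) = 41/6; numerator = 1(12/29) + 1(1) = 41/29; a_2 = (41/29)/(41/6) = 6/29
  n = 3: D(3) = 3(3 + 17/12) = 53/4; numerator = 1(6/29) + 1(12/29) = 18/29; a_3 = (18/29)/(53/4) = 72/1537
  n = 4: D(4) = 4(4 + 17/12) = 65/3; numerator = 1(72/1537) + 1(6/29) = 390/1537; a_4 = (390/1537)/(65/3) = 18/1537
  n = 5: D(5) = 5(5 + 17/12) = 385/12; numerator = 1(18/1537) + 1(72/1537) = 90/1537; a_5 = (90/1537)/(385/12) = 216/118349
  n = 6: D(6) = 6(6 + 17/12) = 89/2; numerator = 1(216/118349) + 1(18/1537) = 1602/118349; a_6 = (1602/118349)/(89/2) = 36/118349

r = 5/3; a_0 = 1; a_1 = 12/29; a_2 = 6/29; a_3 = 72/1537; a_4 = 18/1537; a_5 = 216/118349; a_6 = 36/118349


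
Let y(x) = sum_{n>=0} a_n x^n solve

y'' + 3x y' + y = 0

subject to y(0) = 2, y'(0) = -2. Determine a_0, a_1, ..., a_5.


Ansatz: y(x) = sum_{n>=0} a_n x^n, so y'(x) = sum_{n>=1} n a_n x^(n-1) and y''(x) = sum_{n>=2} n(n-1) a_n x^(n-2).
Substitute into P(x) y'' + Q(x) y' + R(x) y = 0 with P(x) = 1, Q(x) = 3x, R(x) = 1, and match powers of x.
Initial conditions: a_0 = 2, a_1 = -2.
Setting the coefficient of each power of x to zero and solving order by order (substituting the coefficients already found):
  x^0: 2 a_2 + a_0 = 0  ->  2 a_2 = -a_0 = -2  ->  a_2 = -1
  x^1: 6 a_3 + 4 a_1 = 0  ->  6 a_3 = -4 a_1 = 8  ->  a_3 = 4/3
  x^2: 12 a_4 + 7 a_2 = 0  ->  12 a_4 = -7 a_2 = 7  ->  a_4 = 7/12
  x^3: 20 a_5 + 10 a_3 = 0  ->  20 a_5 = -10 a_3 = -40/3  ->  a_5 = -2/3
Truncated series: y(x) = 2 - 2 x - x^2 + (4/3) x^3 + (7/12) x^4 - (2/3) x^5 + O(x^6).

a_0 = 2; a_1 = -2; a_2 = -1; a_3 = 4/3; a_4 = 7/12; a_5 = -2/3


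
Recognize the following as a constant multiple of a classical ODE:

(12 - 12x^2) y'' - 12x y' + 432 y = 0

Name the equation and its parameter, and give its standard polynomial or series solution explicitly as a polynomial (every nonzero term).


All three coefficients share the factor 12; dividing through by 12 gives  (1 - x^2) y'' - x y' + 36 y = 0.
This matches the Chebyshev equation (1 - x^2) y'' - x y' + n^2 y = 0 (note the -x y' term, not -2x y') with n^2 = 36, so n = 6; the polynomial solution is T_6(x).
With y = sum_k a_k x^k, matching x^k gives (k+2)(k+1) a_{k+2} = (k^2 - n^2) a_k = (k - 6)(k + 6) a_k. The right side vanishes at k = 6, so the series with the parity of 6 terminates at degree 6.
Standard normalization: leading coefficient of T_n is 2^(n-1), so a_6 = 2^5 = 32. Work downward with a_k = (k+1)(k+2) a_{k+2} / ((k - 6)(k + 6)):
  a_4 = (5)(6)(32) / ((4 - 6)(4 + 6)) = 960/(-20) = -48
  a_2 = (3)(4)(-48) / ((2 - 6)(2 + 6)) = -576/(-32) = 18
  a_0 = (1)(2)(18) / ((0 - 6)(0 + 6)) = 36/(-36) = -1
Hence T_6(x) = 32 x^6 - 48 x^4 + 18 x^2 - 1.

T_6(x); series = 32 x^6 - 48 x^4 + 18 x^2 - 1


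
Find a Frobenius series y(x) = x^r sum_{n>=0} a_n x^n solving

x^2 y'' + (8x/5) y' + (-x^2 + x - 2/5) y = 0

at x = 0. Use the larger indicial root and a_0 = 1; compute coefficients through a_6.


Write in Frobenius form y'' + (p(x)/x) y' + (q(x)/x^2) y = 0:
  p(x) = 8/5,  q(x) = -x^2 + x - 2/5.
Indicial equation: r(r-1) + (8/5) r + (-2/5) = 0 -> roots r_1 = 2/5, r_2 = -1.
Take r = r_1 = 2/5. Let y(x) = x^r sum_{n>=0} a_n x^n with a_0 = 1.
Substitute y = x^r sum a_n x^n and match x^{r+n}. The recurrence is
  D(n) a_n + 1 a_{n-1} - 1 a_{n-2} = 0,  where D(n) = (r+n)(r+n-1) + (8/5)(r+n) + (-2/5).
  a_n = [-1 a_{n-1} + 1 a_{n-2}] / D(n).
Since the indicial polynomial factors as (r - r_1)(r - r_2), D(n) = (r_1 + n - r_1)(r_1 + n - r_2) = n(n + 7/5).
Evaluating step by step (a_0 = 1):
  n = 1: D(1) = 1(1 + 7/5) = 12/5; numerator = -1(1) = -1; a_1 = (-1)/(12/5) = -5/12
  n = 2: D(2) = 2(2 + 7/5) = 34/5; numerator = -1(-5/12) + 1(1) = 17/12; a_2 = (17/12)/(34/5) = 5/24
  n = 3: D(3) = 3(3 + 7/5) = 66/5; numerator = -1(5/24) + 1(-5/12) = -5/8; a_3 = (-5/8)/(66/5) = -25/528
  n = 4: D(4) = 4(4 + 7/5) = 108/5; numerator = -1(-25/528) + 1(5/24) = 45/176; a_4 = (45/176)/(108/5) = 25/2112
  n = 5: D(5) = 5(5 + 7/5) = 32; numerator = -1(25/2112) + 1(-25/528) = -125/2112; a_5 = (-125/2112)/(32) = -125/67584
  n = 6: D(6) = 6(6 + 7/5) = 222/5; numerator = -1(-125/67584) + 1(25/2112) = 925/67584; a_6 = (925/67584)/(222/5) = 125/405504

r = 2/5; a_0 = 1; a_1 = -5/12; a_2 = 5/24; a_3 = -25/528; a_4 = 25/2112; a_5 = -125/67584; a_6 = 125/405504


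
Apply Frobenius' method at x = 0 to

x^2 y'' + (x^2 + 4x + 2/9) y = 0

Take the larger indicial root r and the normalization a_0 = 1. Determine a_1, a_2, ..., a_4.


Write in Frobenius form y'' + (p(x)/x) y' + (q(x)/x^2) y = 0:
  p(x) = 0,  q(x) = x^2 + 4x + 2/9.
Indicial equation: r(r-1) + (0) r + (2/9) = 0 -> roots r_1 = 2/3, r_2 = 1/3.
Take r = r_1 = 2/3. Let y(x) = x^r sum_{n>=0} a_n x^n with a_0 = 1.
Substitute y = x^r sum a_n x^n and match x^{r+n}. The recurrence is
  D(n) a_n + 4 a_{n-1} + 1 a_{n-2} = 0,  where D(n) = (r+n)(r+n-1) + (0)(r+n) + (2/9).
  a_n = [-4 a_{n-1} - 1 a_{n-2}] / D(n).
Since the indicial polynomial factors as (r - r_1)(r - r_2), D(n) = (r_1 + n - r_1)(r_1 + n - r_2) = n(n + 1/3).
Evaluating step by step (a_0 = 1):
  n = 1: D(1) = 1(1 + 1/3) = 4/3; numerator = -4(1) = -4; a_1 = (-4)/(4/3) = -3
  n = 2: D(2) = 2(2 + 1/3) = 14/3; numerator = -4(-3) - 1(1) = 11; a_2 = (11)/(14/3) = 33/14
  n = 3: D(3) = 3(3 + 1/3) = 10; numerator = -4(33/14) - 1(-3) = -45/7; a_3 = (-45/7)/(10) = -9/14
  n = 4: D(4) = 4(4 + 1/3) = 52/3; numerator = -4(-9/14) - 1(33/14) = 3/14; a_4 = (3/14)/(52/3) = 9/728

r = 2/3; a_0 = 1; a_1 = -3; a_2 = 33/14; a_3 = -9/14; a_4 = 9/728


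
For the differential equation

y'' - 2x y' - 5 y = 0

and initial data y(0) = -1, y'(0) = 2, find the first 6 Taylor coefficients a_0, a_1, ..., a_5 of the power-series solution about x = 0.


Ansatz: y(x) = sum_{n>=0} a_n x^n, so y'(x) = sum_{n>=1} n a_n x^(n-1) and y''(x) = sum_{n>=2} n(n-1) a_n x^(n-2).
Substitute into P(x) y'' + Q(x) y' + R(x) y = 0 with P(x) = 1, Q(x) = -2x, R(x) = -5, and match powers of x.
Initial conditions: a_0 = -1, a_1 = 2.
Setting the coefficient of each power of x to zero and solving order by order (substituting the coefficients already found):
  x^0: 2 a_2 - 5 a_0 = 0  ->  2 a_2 = 5 a_0 = -5  ->  a_2 = -5/2
  x^1: 6 a_3 - 7 a_1 = 0  ->  6 a_3 = 7 a_1 = 14  ->  a_3 = 7/3
  x^2: 12 a_4 - 9 a_2 = 0  ->  12 a_4 = 9 a_2 = -45/2  ->  a_4 = -15/8
  x^3: 20 a_5 - 11 a_3 = 0  ->  20 a_5 = 11 a_3 = 77/3  ->  a_5 = 77/60
Truncated series: y(x) = -1 + 2 x - (5/2) x^2 + (7/3) x^3 - (15/8) x^4 + (77/60) x^5 + O(x^6).

a_0 = -1; a_1 = 2; a_2 = -5/2; a_3 = 7/3; a_4 = -15/8; a_5 = 77/60


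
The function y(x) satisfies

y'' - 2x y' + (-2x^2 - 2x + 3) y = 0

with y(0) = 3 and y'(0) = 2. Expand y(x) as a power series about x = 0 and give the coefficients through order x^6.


Ansatz: y(x) = sum_{n>=0} a_n x^n, so y'(x) = sum_{n>=1} n a_n x^(n-1) and y''(x) = sum_{n>=2} n(n-1) a_n x^(n-2).
Substitute into P(x) y'' + Q(x) y' + R(x) y = 0 with P(x) = 1, Q(x) = -2x, R(x) = -2x^2 - 2x + 3, and match powers of x.
Initial conditions: a_0 = 3, a_1 = 2.
Setting the coefficient of each power of x to zero and solving order by order (substituting the coefficients already found):
  x^0: 2 a_2 + 3 a_0 = 0  ->  2 a_2 = -3 a_0 = -9  ->  a_2 = -9/2
  x^1: 6 a_3 + a_1 - 2 a_0 = 0  ->  6 a_3 = -a_1 + 2 a_0 = 4  ->  a_3 = 2/3
  x^2: 12 a_4 - a_2 - 2 a_1 - 2 a_0 = 0  ->  12 a_4 = a_2 + 2 a_1 + 2 a_0 = 11/2  ->  a_4 = 11/24
  x^3: 20 a_5 - 3 a_3 - 2 a_2 - 2 a_1 = 0  ->  20 a_5 = 3 a_3 + 2 a_2 + 2 a_1 = -3  ->  a_5 = -3/20
  x^4: 30 a_6 - 5 a_4 - 2 a_3 - 2 a_2 = 0  ->  30 a_6 = 5 a_4 + 2 a_3 + 2 a_2 = -43/8  ->  a_6 = -43/240
Truncated series: y(x) = 3 + 2 x - (9/2) x^2 + (2/3) x^3 + (11/24) x^4 - (3/20) x^5 - (43/240) x^6 + O(x^7).

a_0 = 3; a_1 = 2; a_2 = -9/2; a_3 = 2/3; a_4 = 11/24; a_5 = -3/20; a_6 = -43/240


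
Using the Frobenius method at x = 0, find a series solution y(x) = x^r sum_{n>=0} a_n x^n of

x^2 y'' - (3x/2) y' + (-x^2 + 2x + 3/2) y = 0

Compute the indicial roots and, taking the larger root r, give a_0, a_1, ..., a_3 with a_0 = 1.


Write in Frobenius form y'' + (p(x)/x) y' + (q(x)/x^2) y = 0:
  p(x) = -3/2,  q(x) = -x^2 + 2x + 3/2.
Indicial equation: r(r-1) + (-3/2) r + (3/2) = 0 -> roots r_1 = 3/2, r_2 = 1.
Take r = r_1 = 3/2. Let y(x) = x^r sum_{n>=0} a_n x^n with a_0 = 1.
Substitute y = x^r sum a_n x^n and match x^{r+n}. The recurrence is
  D(n) a_n + 2 a_{n-1} - 1 a_{n-2} = 0,  where D(n) = (r+n)(r+n-1) + (-3/2)(r+n) + (3/2).
  a_n = [-2 a_{n-1} + 1 a_{n-2}] / D(n).
Since the indicial polynomial factors as (r - r_1)(r - r_2), D(n) = (r_1 + n - r_1)(r_1 + n - r_2) = n(n + 1/2).
Evaluating step by step (a_0 = 1):
  n = 1: D(1) = 1(1 + 1/2) = 3/2; numerator = -2(1) = -2; a_1 = (-2)/(3/2) = -4/3
  n = 2: D(2) = 2(2 + 1/2) = 5; numerator = -2(-4/3) + 1(1) = 11/3; a_2 = (11/3)/(5) = 11/15
  n = 3: D(3) = 3(3 + 1/2) = 21/2; numerator = -2(11/15) + 1(-4/3) = -14/5; a_3 = (-14/5)/(21/2) = -4/15

r = 3/2; a_0 = 1; a_1 = -4/3; a_2 = 11/15; a_3 = -4/15


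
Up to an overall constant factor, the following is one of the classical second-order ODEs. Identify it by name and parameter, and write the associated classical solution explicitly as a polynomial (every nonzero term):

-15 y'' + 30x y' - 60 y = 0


All three coefficients share the factor -15; dividing through by -15 gives  y'' - 2x y' + 4 y = 0.
This matches the Hermite equation y'' - 2x y' + 2n y = 0 with 2n = 4, so n = 2; the polynomial solution is H_2(x).
With y = sum_k a_k x^k, matching x^k gives (k+2)(k+1) a_{k+2} = 2(k - n) a_k = 2(k - 2) a_k. The right side vanishes at k = 2, so the series with the parity of 2 terminates at degree 2.
Standard normalization: leading coefficient of H_n is 2^n, so a_2 = 2^2 = 4. Work downward with a_k = (k+1)(k+2) a_{k+2} / (2(k - n)):
  a_0 = (1)(2)(4) / (2(0 - 2)) = 8/(-4) = -2
Hence H_2(x) = 4 x^2 - 2.

H_2(x); series = 4 x^2 - 2


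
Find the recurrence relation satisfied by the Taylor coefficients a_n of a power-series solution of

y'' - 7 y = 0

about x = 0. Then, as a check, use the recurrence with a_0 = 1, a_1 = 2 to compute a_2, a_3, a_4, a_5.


Substitute y = sum_n a_n x^n into y'' + (const) y = 0.
y''(x) = sum_{n>=0} (n+2)(n+1) a_{n+2} x^n.
The ODE becomes sum_n [(n+2)(n+1) a_{n+2} - 7 a_n] x^n = 0.
Setting each coefficient to zero gives the recurrence:
  (n+2)(n+1) a_{n+2} - 7 a_n = 0,
  a_{n+2} = 7 / ((n+1)(n+2)) a_n.

Check with a_0 = 1, a_1 = 2 (apply the recurrence for n = 0, 1, 2, 3): a_0 = 1, a_1 = 2, a_2 = 7/2, a_3 = 7/3, a_4 = 49/24, a_5 = 49/60.

a_{n+2} = 7/((n+1)(n+2)) * a_n; check: a_0 = 1, a_1 = 2, a_2 = 7/2, a_3 = 7/3, a_4 = 49/24, a_5 = 49/60


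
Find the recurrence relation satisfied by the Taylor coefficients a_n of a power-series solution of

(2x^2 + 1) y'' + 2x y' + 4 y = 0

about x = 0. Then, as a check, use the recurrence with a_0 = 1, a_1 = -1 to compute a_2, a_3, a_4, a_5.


Substitute y = sum_n a_n x^n.
(1 + 2 x^2) y'' contributes (n+2)(n+1) a_{n+2} + 2 n(n-1) a_n at x^n.
2 x y'(x) contributes 2 n a_n at x^n.
4 y(x) contributes 4 a_n at x^n.
Matching x^n: (n+2)(n+1) a_{n+2} + (2 n(n-1) + 2 n + 4) a_n = 0.
Thus a_{n+2} = (-2 n(n-1) - 2 n - 4) / ((n+1)(n+2)) * a_n.

Check with a_0 = 1, a_1 = -1 (apply the recurrence for n = 0, 1, 2, 3): a_0 = 1, a_1 = -1, a_2 = -2, a_3 = 1, a_4 = 2, a_5 = -11/10.

a_(n+2) = (-2 n(n-1) - 2 n - 4) / ((n+1)(n+2)) * a_n; check: a_0 = 1, a_1 = -1, a_2 = -2, a_3 = 1, a_4 = 2, a_5 = -11/10


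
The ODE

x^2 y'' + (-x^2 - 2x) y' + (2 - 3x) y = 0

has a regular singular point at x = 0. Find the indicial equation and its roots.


Divide by x^2 to reach normal form y'' + P_1(x) y' + P_2(x) y = 0 with P_1(x) = -1 - 2/x and P_2(x) = -3/x + 2/x^2.
x = 0 is a singular point because the y'-coefficient -1 - 2/x has a pole at x = 0 and the y-coefficient -3/x + 2/x^2 has a pole at x = 0.
It is a regular singular point because x P_1(x) = p(x) = -x - 2 and x^2 P_2(x) = q(x) = 2 - 3x are polynomials, hence analytic at x = 0.
p(0) = -2,  q(0) = 2.
Indicial equation: r(r-1) + p(0) r + q(0) = 0, i.e. r^2 + (p(0) - 1) r + q(0) = 0, i.e. r^2 - 3 r + 2 = 0.
Discriminant: (-3)^2 - 4(2) = 1, so r = (3 ± 1)/2.
Solving: r_1 = 2, r_2 = 1.

indicial: r^2 - 3 r + 2 = 0; roots r_1 = 2, r_2 = 1


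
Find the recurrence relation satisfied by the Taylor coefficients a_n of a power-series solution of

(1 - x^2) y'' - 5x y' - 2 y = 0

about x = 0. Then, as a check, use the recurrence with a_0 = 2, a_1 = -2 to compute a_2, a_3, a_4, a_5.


Substitute y = sum_n a_n x^n.
(1 - 1 x^2) y'' contributes (n+2)(n+1) a_{n+2} - n(n-1) a_n at x^n.
-5 x y'(x) contributes -5 n a_n at x^n.
-2 y(x) contributes -2 a_n at x^n.
Matching x^n: (n+2)(n+1) a_{n+2} + (-n(n-1) - 5 n - 2) a_n = 0.
Thus a_{n+2} = (n(n-1) + 5 n + 2) / ((n+1)(n+2)) * a_n.

Check with a_0 = 2, a_1 = -2 (apply the recurrence for n = 0, 1, 2, 3): a_0 = 2, a_1 = -2, a_2 = 2, a_3 = -7/3, a_4 = 7/3, a_5 = -161/60.

a_(n+2) = (n(n-1) + 5 n + 2) / ((n+1)(n+2)) * a_n; check: a_0 = 2, a_1 = -2, a_2 = 2, a_3 = -7/3, a_4 = 7/3, a_5 = -161/60


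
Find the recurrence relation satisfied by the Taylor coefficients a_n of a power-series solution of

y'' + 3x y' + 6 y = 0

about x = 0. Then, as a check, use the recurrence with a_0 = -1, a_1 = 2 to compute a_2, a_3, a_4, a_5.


Substitute y = sum_n a_n x^n.
y''(x) has coefficient (n+2)(n+1) a_{n+2} at x^n;
3 x y'(x) has coefficient 3 n a_n at x^n (shift);
6 y(x) has coefficient 6 a_n at x^n.
Matching x^n: (n+2)(n+1) a_{n+2} + (3n + 6) a_n = 0.
Thus a_{n+2} = (-3n - 6) / ((n+1)(n+2)) * a_n.

Check with a_0 = -1, a_1 = 2 (apply the recurrence for n = 0, 1, 2, 3): a_0 = -1, a_1 = 2, a_2 = 3, a_3 = -3, a_4 = -3, a_5 = 9/4.

a_(n+2) = (-3n - 6) / ((n+1)(n+2)) * a_n; check: a_0 = -1, a_1 = 2, a_2 = 3, a_3 = -3, a_4 = -3, a_5 = 9/4


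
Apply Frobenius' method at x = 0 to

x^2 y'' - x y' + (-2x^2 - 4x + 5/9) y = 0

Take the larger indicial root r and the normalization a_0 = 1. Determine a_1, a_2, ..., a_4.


Write in Frobenius form y'' + (p(x)/x) y' + (q(x)/x^2) y = 0:
  p(x) = -1,  q(x) = -2x^2 - 4x + 5/9.
Indicial equation: r(r-1) + (-1) r + (5/9) = 0 -> roots r_1 = 5/3, r_2 = 1/3.
Take r = r_1 = 5/3. Let y(x) = x^r sum_{n>=0} a_n x^n with a_0 = 1.
Substitute y = x^r sum a_n x^n and match x^{r+n}. The recurrence is
  D(n) a_n - 4 a_{n-1} - 2 a_{n-2} = 0,  where D(n) = (r+n)(r+n-1) + (-1)(r+n) + (5/9).
  a_n = [4 a_{n-1} + 2 a_{n-2}] / D(n).
Since the indicial polynomial factors as (r - r_1)(r - r_2), D(n) = (r_1 + n - r_1)(r_1 + n - r_2) = n(n + 4/3).
Evaluating step by step (a_0 = 1):
  n = 1: D(1) = 1(1 + 4/3) = 7/3; numerator = 4(1) = 4; a_1 = (4)/(7/3) = 12/7
  n = 2: D(2) = 2(2 + 4/3) = 20/3; numerator = 4(12/7) + 2(1) = 62/7; a_2 = (62/7)/(20/3) = 93/70
  n = 3: D(3) = 3(3 + 4/3) = 13; numerator = 4(93/70) + 2(12/7) = 306/35; a_3 = (306/35)/(13) = 306/455
  n = 4: D(4) = 4(4 + 4/3) = 64/3; numerator = 4(306/455) + 2(93/70) = 2433/455; a_4 = (2433/455)/(64/3) = 7299/29120

r = 5/3; a_0 = 1; a_1 = 12/7; a_2 = 93/70; a_3 = 306/455; a_4 = 7299/29120


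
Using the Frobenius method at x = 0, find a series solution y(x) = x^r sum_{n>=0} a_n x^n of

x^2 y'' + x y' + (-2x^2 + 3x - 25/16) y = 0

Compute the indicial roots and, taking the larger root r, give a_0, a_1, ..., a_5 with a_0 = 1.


Write in Frobenius form y'' + (p(x)/x) y' + (q(x)/x^2) y = 0:
  p(x) = 1,  q(x) = -2x^2 + 3x - 25/16.
Indicial equation: r(r-1) + (1) r + (-25/16) = 0 -> roots r_1 = 5/4, r_2 = -5/4.
Take r = r_1 = 5/4. Let y(x) = x^r sum_{n>=0} a_n x^n with a_0 = 1.
Substitute y = x^r sum a_n x^n and match x^{r+n}. The recurrence is
  D(n) a_n + 3 a_{n-1} - 2 a_{n-2} = 0,  where D(n) = (r+n)(r+n-1) + (1)(r+n) + (-25/16).
  a_n = [-3 a_{n-1} + 2 a_{n-2}] / D(n).
Since the indicial polynomial factors as (r - r_1)(r - r_2), D(n) = (r_1 + n - r_1)(r_1 + n - r_2) = n(n + 5/2).
Evaluating step by step (a_0 = 1):
  n = 1: D(1) = 1(1 + 5/2) = 7/2; numerator = -3(1) = -3; a_1 = (-3)/(7/2) = -6/7
  n = 2: D(2) = 2(2 + 5/2) = 9; numerator = -3(-6/7) + 2(1) = 32/7; a_2 = (32/7)/(9) = 32/63
  n = 3: D(3) = 3(3 + 5/2) = 33/2; numerator = -3(32/63) + 2(-6/7) = -68/21; a_3 = (-68/21)/(33/2) = -136/693
  n = 4: D(4) = 4(4 + 5/2) = 26; numerator = -3(-136/693) + 2(32/63) = 1112/693; a_4 = (1112/693)/(26) = 556/9009
  n = 5: D(5) = 5(5 + 5/2) = 75/2; numerator = -3(556/9009) + 2(-136/693) = -5204/9009; a_5 = (-5204/9009)/(75/2) = -10408/675675

r = 5/4; a_0 = 1; a_1 = -6/7; a_2 = 32/63; a_3 = -136/693; a_4 = 556/9009; a_5 = -10408/675675


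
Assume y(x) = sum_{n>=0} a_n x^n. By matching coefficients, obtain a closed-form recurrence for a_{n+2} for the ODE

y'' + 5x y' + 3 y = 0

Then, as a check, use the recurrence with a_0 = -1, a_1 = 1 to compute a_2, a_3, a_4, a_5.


Substitute y = sum_n a_n x^n.
y''(x) has coefficient (n+2)(n+1) a_{n+2} at x^n;
5 x y'(x) has coefficient 5 n a_n at x^n (shift);
3 y(x) has coefficient 3 a_n at x^n.
Matching x^n: (n+2)(n+1) a_{n+2} + (5n + 3) a_n = 0.
Thus a_{n+2} = (-5n - 3) / ((n+1)(n+2)) * a_n.

Check with a_0 = -1, a_1 = 1 (apply the recurrence for n = 0, 1, 2, 3): a_0 = -1, a_1 = 1, a_2 = 3/2, a_3 = -4/3, a_4 = -13/8, a_5 = 6/5.

a_(n+2) = (-5n - 3) / ((n+1)(n+2)) * a_n; check: a_0 = -1, a_1 = 1, a_2 = 3/2, a_3 = -4/3, a_4 = -13/8, a_5 = 6/5


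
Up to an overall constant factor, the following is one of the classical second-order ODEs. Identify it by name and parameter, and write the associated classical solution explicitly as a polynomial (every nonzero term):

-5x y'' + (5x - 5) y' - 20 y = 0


All three coefficients share the factor -5; dividing through by -5 gives  x y'' + (1 - x) y' + 4 y = 0.
This matches the Laguerre equation x y'' + (1 - x) y' + n y = 0 with n = 4; the polynomial solution is L_4(x).
With y = sum_k a_k x^k, matching x^k gives (k+1)k a_{k+1} + (k+1) a_{k+1} - k a_k + n a_k = 0, i.e. (k+1)^2 a_{k+1} = (k - n) a_k = (k - 4) a_k. The right side vanishes at k = 4, so the series terminates at degree 4.
Standard normalization L_n(0) = 1 gives a_0 = 1. Work upward with a_{k+1} = (k - 4) a_k / (k+1)^2:
  a_1 = (0 - 4)(1) / 1^2 = -4/1 = -4
  a_2 = (1 - 4)(-4) / 2^2 = 12/4 = 3
  a_3 = (2 - 4)(3) / 3^2 = -6/9 = -2/3
  a_4 = (3 - 4)(-2/3) / 4^2 = (2/3)/16 = 1/24
Hence L_4(x) = x^4/24 - 2 x^3/3 + 3 x^2 - 4 x + 1.

L_4(x); series = x^4/24 - 2 x^3/3 + 3 x^2 - 4 x + 1


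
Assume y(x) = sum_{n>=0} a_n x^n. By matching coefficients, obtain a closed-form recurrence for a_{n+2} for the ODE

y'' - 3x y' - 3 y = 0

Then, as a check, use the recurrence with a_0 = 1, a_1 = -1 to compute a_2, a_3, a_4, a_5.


Substitute y = sum_n a_n x^n.
y''(x) has coefficient (n+2)(n+1) a_{n+2} at x^n;
-3 x y'(x) has coefficient -3 n a_n at x^n (shift);
-3 y(x) has coefficient -3 a_n at x^n.
Matching x^n: (n+2)(n+1) a_{n+2} + (-3n - 3) a_n = 0.
Thus a_{n+2} = (3n + 3) / ((n+1)(n+2)) * a_n.

Check with a_0 = 1, a_1 = -1 (apply the recurrence for n = 0, 1, 2, 3): a_0 = 1, a_1 = -1, a_2 = 3/2, a_3 = -1, a_4 = 9/8, a_5 = -3/5.

a_(n+2) = (3n + 3) / ((n+1)(n+2)) * a_n; check: a_0 = 1, a_1 = -1, a_2 = 3/2, a_3 = -1, a_4 = 9/8, a_5 = -3/5


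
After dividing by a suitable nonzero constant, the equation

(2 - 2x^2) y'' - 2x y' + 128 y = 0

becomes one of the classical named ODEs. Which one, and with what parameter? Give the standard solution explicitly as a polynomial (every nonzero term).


All three coefficients share the factor 2; dividing through by 2 gives  (1 - x^2) y'' - x y' + 64 y = 0.
This matches the Chebyshev equation (1 - x^2) y'' - x y' + n^2 y = 0 (note the -x y' term, not -2x y') with n^2 = 64, so n = 8; the polynomial solution is T_8(x).
With y = sum_k a_k x^k, matching x^k gives (k+2)(k+1) a_{k+2} = (k^2 - n^2) a_k = (k - 8)(k + 8) a_k. The right side vanishes at k = 8, so the series with the parity of 8 terminates at degree 8.
Standard normalization: leading coefficient of T_n is 2^(n-1), so a_8 = 2^7 = 128. Work downward with a_k = (k+1)(k+2) a_{k+2} / ((k - 8)(k + 8)):
  a_6 = (7)(8)(128) / ((6 - 8)(6 + 8)) = 7168/(-28) = -256
  a_4 = (5)(6)(-256) / ((4 - 8)(4 + 8)) = -7680/(-48) = 160
  a_2 = (3)(4)(160) / ((2 - 8)(2 + 8)) = 1920/(-60) = -32
  a_0 = (1)(2)(-32) / ((0 - 8)(0 + 8)) = -64/(-64) = 1
Hence T_8(x) = 128 x^8 - 256 x^6 + 160 x^4 - 32 x^2 + 1.

T_8(x); series = 128 x^8 - 256 x^6 + 160 x^4 - 32 x^2 + 1


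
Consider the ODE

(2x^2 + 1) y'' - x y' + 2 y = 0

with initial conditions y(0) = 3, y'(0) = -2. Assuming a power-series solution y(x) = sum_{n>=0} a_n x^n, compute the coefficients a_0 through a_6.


Ansatz: y(x) = sum_{n>=0} a_n x^n, so y'(x) = sum_{n>=1} n a_n x^(n-1) and y''(x) = sum_{n>=2} n(n-1) a_n x^(n-2).
Substitute into P(x) y'' + Q(x) y' + R(x) y = 0 with P(x) = 2x^2 + 1, Q(x) = -x, R(x) = 2, and match powers of x.
Initial conditions: a_0 = 3, a_1 = -2.
Setting the coefficient of each power of x to zero and solving order by order (substituting the coefficients already found):
  x^0: 2 a_2 + 2 a_0 = 0  ->  2 a_2 = -2 a_0 = -6  ->  a_2 = -3
  x^1: 6 a_3 + a_1 = 0  ->  6 a_3 = -a_1 = 2  ->  a_3 = 1/3
  x^2: 12 a_4 + 4 a_2 = 0  ->  12 a_4 = -4 a_2 = 12  ->  a_4 = 1
  x^3: 20 a_5 + 11 a_3 = 0  ->  20 a_5 = -11 a_3 = -11/3  ->  a_5 = -11/60
  x^4: 30 a_6 + 22 a_4 = 0  ->  30 a_6 = -22 a_4 = -22  ->  a_6 = -11/15
Truncated series: y(x) = 3 - 2 x - 3 x^2 + (1/3) x^3 + x^4 - (11/60) x^5 - (11/15) x^6 + O(x^7).

a_0 = 3; a_1 = -2; a_2 = -3; a_3 = 1/3; a_4 = 1; a_5 = -11/60; a_6 = -11/15


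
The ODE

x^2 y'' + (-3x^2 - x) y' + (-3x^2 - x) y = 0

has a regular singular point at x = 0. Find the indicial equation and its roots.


Divide by x^2 to reach normal form y'' + P_1(x) y' + P_2(x) y = 0 with P_1(x) = -3 - 1/x and P_2(x) = -3 - 1/x.
x = 0 is a singular point because the y'-coefficient -3 - 1/x has a pole at x = 0 and the y-coefficient -3 - 1/x has a pole at x = 0.
It is a regular singular point because x P_1(x) = p(x) = -3x - 1 and x^2 P_2(x) = q(x) = -3x^2 - x are polynomials, hence analytic at x = 0.
p(0) = -1,  q(0) = 0.
Indicial equation: r(r-1) + p(0) r + q(0) = 0, i.e. r^2 + (p(0) - 1) r + q(0) = 0, i.e. r^2 - 2 r = 0.
Discriminant: (-2)^2 - 4(0) = 4, so r = (2 ± 2)/2.
Solving: r_1 = 2, r_2 = 0.

indicial: r^2 - 2 r = 0; roots r_1 = 2, r_2 = 0


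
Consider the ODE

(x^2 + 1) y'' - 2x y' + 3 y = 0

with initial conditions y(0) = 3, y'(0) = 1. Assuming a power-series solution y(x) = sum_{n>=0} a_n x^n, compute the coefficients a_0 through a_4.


Ansatz: y(x) = sum_{n>=0} a_n x^n, so y'(x) = sum_{n>=1} n a_n x^(n-1) and y''(x) = sum_{n>=2} n(n-1) a_n x^(n-2).
Substitute into P(x) y'' + Q(x) y' + R(x) y = 0 with P(x) = x^2 + 1, Q(x) = -2x, R(x) = 3, and match powers of x.
Initial conditions: a_0 = 3, a_1 = 1.
Setting the coefficient of each power of x to zero and solving order by order (substituting the coefficients already found):
  x^0: 2 a_2 + 3 a_0 = 0  ->  2 a_2 = -3 a_0 = -9  ->  a_2 = -9/2
  x^1: 6 a_3 + a_1 = 0  ->  6 a_3 = -a_1 = -1  ->  a_3 = -1/6
  x^2: 12 a_4 + a_2 = 0  ->  12 a_4 = -a_2 = 9/2  ->  a_4 = 3/8
Truncated series: y(x) = 3 + x - (9/2) x^2 - (1/6) x^3 + (3/8) x^4 + O(x^5).

a_0 = 3; a_1 = 1; a_2 = -9/2; a_3 = -1/6; a_4 = 3/8


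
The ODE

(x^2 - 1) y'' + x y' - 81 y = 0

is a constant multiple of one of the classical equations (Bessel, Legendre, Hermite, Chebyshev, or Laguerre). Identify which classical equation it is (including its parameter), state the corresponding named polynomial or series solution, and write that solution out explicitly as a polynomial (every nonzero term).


All three coefficients share the factor -1; dividing through by -1 gives  (1 - x^2) y'' - x y' + 81 y = 0.
This matches the Chebyshev equation (1 - x^2) y'' - x y' + n^2 y = 0 (note the -x y' term, not -2x y') with n^2 = 81, so n = 9; the polynomial solution is T_9(x).
With y = sum_k a_k x^k, matching x^k gives (k+2)(k+1) a_{k+2} = (k^2 - n^2) a_k = (k - 9)(k + 9) a_k. The right side vanishes at k = 9, so the series with the parity of 9 terminates at degree 9.
Standard normalization: leading coefficient of T_n is 2^(n-1), so a_9 = 2^8 = 256. Work downward with a_k = (k+1)(k+2) a_{k+2} / ((k - 9)(k + 9)):
  a_7 = (8)(9)(256) / ((7 - 9)(7 + 9)) = 18432/(-32) = -576
  a_5 = (6)(7)(-576) / ((5 - 9)(5 + 9)) = -24192/(-56) = 432
  a_3 = (4)(5)(432) / ((3 - 9)(3 + 9)) = 8640/(-72) = -120
  a_1 = (2)(3)(-120) / ((1 - 9)(1 + 9)) = -720/(-80) = 9
Hence T_9(x) = 256 x^9 - 576 x^7 + 432 x^5 - 120 x^3 + 9 x.

T_9(x); series = 256 x^9 - 576 x^7 + 432 x^5 - 120 x^3 + 9 x


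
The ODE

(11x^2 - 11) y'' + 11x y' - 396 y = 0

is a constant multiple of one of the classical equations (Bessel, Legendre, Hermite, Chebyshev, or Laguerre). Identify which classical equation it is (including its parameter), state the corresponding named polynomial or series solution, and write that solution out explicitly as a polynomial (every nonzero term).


All three coefficients share the factor -11; dividing through by -11 gives  (1 - x^2) y'' - x y' + 36 y = 0.
This matches the Chebyshev equation (1 - x^2) y'' - x y' + n^2 y = 0 (note the -x y' term, not -2x y') with n^2 = 36, so n = 6; the polynomial solution is T_6(x).
With y = sum_k a_k x^k, matching x^k gives (k+2)(k+1) a_{k+2} = (k^2 - n^2) a_k = (k - 6)(k + 6) a_k. The right side vanishes at k = 6, so the series with the parity of 6 terminates at degree 6.
Standard normalization: leading coefficient of T_n is 2^(n-1), so a_6 = 2^5 = 32. Work downward with a_k = (k+1)(k+2) a_{k+2} / ((k - 6)(k + 6)):
  a_4 = (5)(6)(32) / ((4 - 6)(4 + 6)) = 960/(-20) = -48
  a_2 = (3)(4)(-48) / ((2 - 6)(2 + 6)) = -576/(-32) = 18
  a_0 = (1)(2)(18) / ((0 - 6)(0 + 6)) = 36/(-36) = -1
Hence T_6(x) = 32 x^6 - 48 x^4 + 18 x^2 - 1.

T_6(x); series = 32 x^6 - 48 x^4 + 18 x^2 - 1


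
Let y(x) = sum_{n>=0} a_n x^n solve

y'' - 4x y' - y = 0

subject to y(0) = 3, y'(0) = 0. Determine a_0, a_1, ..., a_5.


Ansatz: y(x) = sum_{n>=0} a_n x^n, so y'(x) = sum_{n>=1} n a_n x^(n-1) and y''(x) = sum_{n>=2} n(n-1) a_n x^(n-2).
Substitute into P(x) y'' + Q(x) y' + R(x) y = 0 with P(x) = 1, Q(x) = -4x, R(x) = -1, and match powers of x.
Initial conditions: a_0 = 3, a_1 = 0.
Setting the coefficient of each power of x to zero and solving order by order (substituting the coefficients already found):
  x^0: 2 a_2 - a_0 = 0  ->  2 a_2 = a_0 = 3  ->  a_2 = 3/2
  x^1: 6 a_3 - 5 a_1 = 0  ->  6 a_3 = 5 a_1 = 0  ->  a_3 = 0
  x^2: 12 a_4 - 9 a_2 = 0  ->  12 a_4 = 9 a_2 = 27/2  ->  a_4 = 9/8
  x^3: 20 a_5 - 13 a_3 = 0  ->  20 a_5 = 13 a_3 = 0  ->  a_5 = 0
Truncated series: y(x) = 3 + (3/2) x^2 + (9/8) x^4 + O(x^6).

a_0 = 3; a_1 = 0; a_2 = 3/2; a_3 = 0; a_4 = 9/8; a_5 = 0


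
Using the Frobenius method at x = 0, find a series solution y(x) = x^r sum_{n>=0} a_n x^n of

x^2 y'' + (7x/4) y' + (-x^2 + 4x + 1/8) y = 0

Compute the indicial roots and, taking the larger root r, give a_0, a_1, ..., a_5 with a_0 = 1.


Write in Frobenius form y'' + (p(x)/x) y' + (q(x)/x^2) y = 0:
  p(x) = 7/4,  q(x) = -x^2 + 4x + 1/8.
Indicial equation: r(r-1) + (7/4) r + (1/8) = 0 -> roots r_1 = -1/4, r_2 = -1/2.
Take r = r_1 = -1/4. Let y(x) = x^r sum_{n>=0} a_n x^n with a_0 = 1.
Substitute y = x^r sum a_n x^n and match x^{r+n}. The recurrence is
  D(n) a_n + 4 a_{n-1} - 1 a_{n-2} = 0,  where D(n) = (r+n)(r+n-1) + (7/4)(r+n) + (1/8).
  a_n = [-4 a_{n-1} + 1 a_{n-2}] / D(n).
Since the indicial polynomial factors as (r - r_1)(r - r_2), D(n) = (r_1 + n - r_1)(r_1 + n - r_2) = n(n + 1/4).
Evaluating step by step (a_0 = 1):
  n = 1: D(1) = 1(1 + 1/4) = 5/4; numerator = -4(1) = -4; a_1 = (-4)/(5/4) = -16/5
  n = 2: D(2) = 2(2 + 1/4) = 9/2; numerator = -4(-16/5) + 1(1) = 69/5; a_2 = (69/5)/(9/2) = 46/15
  n = 3: D(3) = 3(3 + 1/4) = 39/4; numerator = -4(46/15) + 1(-16/5) = -232/15; a_3 = (-232/15)/(39/4) = -928/585
  n = 4: D(4) = 4(4 + 1/4) = 17; numerator = -4(-928/585) + 1(46/15) = 5506/585; a_4 = (5506/585)/(17) = 5506/9945
  n = 5: D(5) = 5(5 + 1/4) = 105/4; numerator = -4(5506/9945) + 1(-928/585) = -840/221; a_5 = (-840/221)/(105/4) = -32/221

r = -1/4; a_0 = 1; a_1 = -16/5; a_2 = 46/15; a_3 = -928/585; a_4 = 5506/9945; a_5 = -32/221


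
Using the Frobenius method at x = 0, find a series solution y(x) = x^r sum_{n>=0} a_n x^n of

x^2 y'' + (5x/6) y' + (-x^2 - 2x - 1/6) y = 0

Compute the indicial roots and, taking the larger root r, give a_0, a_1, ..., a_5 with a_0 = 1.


Write in Frobenius form y'' + (p(x)/x) y' + (q(x)/x^2) y = 0:
  p(x) = 5/6,  q(x) = -x^2 - 2x - 1/6.
Indicial equation: r(r-1) + (5/6) r + (-1/6) = 0 -> roots r_1 = 1/2, r_2 = -1/3.
Take r = r_1 = 1/2. Let y(x) = x^r sum_{n>=0} a_n x^n with a_0 = 1.
Substitute y = x^r sum a_n x^n and match x^{r+n}. The recurrence is
  D(n) a_n - 2 a_{n-1} - 1 a_{n-2} = 0,  where D(n) = (r+n)(r+n-1) + (5/6)(r+n) + (-1/6).
  a_n = [2 a_{n-1} + 1 a_{n-2}] / D(n).
Since the indicial polynomial factors as (r - r_1)(r - r_2), D(n) = (r_1 + n - r_1)(r_1 + n - r_2) = n(n + 5/6).
Evaluating step by step (a_0 = 1):
  n = 1: D(1) = 1(1 + 5/6) = 11/6; numerator = 2(1) = 2; a_1 = (2)/(11/6) = 12/11
  n = 2: D(2) = 2(2 + 5/6) = 17/3; numerator = 2(12/11) + 1(1) = 35/11; a_2 = (35/11)/(17/3) = 105/187
  n = 3: D(3) = 3(3 + 5/6) = 23/2; numerator = 2(105/187) + 1(12/11) = 414/187; a_3 = (414/187)/(23/2) = 36/187
  n = 4: D(4) = 4(4 + 5/6) = 58/3; numerator = 2(36/187) + 1(105/187) = 177/187; a_4 = (177/187)/(58/3) = 531/10846
  n = 5: D(5) = 5(5 + 5/6) = 175/6; numerator = 2(531/10846) + 1(36/187) = 1575/5423; a_5 = (1575/5423)/(175/6) = 54/5423

r = 1/2; a_0 = 1; a_1 = 12/11; a_2 = 105/187; a_3 = 36/187; a_4 = 531/10846; a_5 = 54/5423


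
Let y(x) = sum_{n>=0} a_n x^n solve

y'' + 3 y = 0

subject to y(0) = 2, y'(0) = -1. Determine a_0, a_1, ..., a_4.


Ansatz: y(x) = sum_{n>=0} a_n x^n, so y'(x) = sum_{n>=1} n a_n x^(n-1) and y''(x) = sum_{n>=2} n(n-1) a_n x^(n-2).
Substitute into P(x) y'' + Q(x) y' + R(x) y = 0 with P(x) = 1, Q(x) = 0, R(x) = 3, and match powers of x.
Initial conditions: a_0 = 2, a_1 = -1.
Setting the coefficient of each power of x to zero and solving order by order (substituting the coefficients already found):
  x^0: 2 a_2 + 3 a_0 = 0  ->  2 a_2 = -3 a_0 = -6  ->  a_2 = -3
  x^1: 6 a_3 + 3 a_1 = 0  ->  6 a_3 = -3 a_1 = 3  ->  a_3 = 1/2
  x^2: 12 a_4 + 3 a_2 = 0  ->  12 a_4 = -3 a_2 = 9  ->  a_4 = 3/4
Truncated series: y(x) = 2 - x - 3 x^2 + (1/2) x^3 + (3/4) x^4 + O(x^5).

a_0 = 2; a_1 = -1; a_2 = -3; a_3 = 1/2; a_4 = 3/4


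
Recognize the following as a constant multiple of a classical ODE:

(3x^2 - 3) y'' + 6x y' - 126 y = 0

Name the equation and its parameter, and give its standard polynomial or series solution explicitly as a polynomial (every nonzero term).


All three coefficients share the factor -3; dividing through by -3 gives  (1 - x^2) y'' - 2x y' + 42 y = 0.
This matches the Legendre equation (1 - x^2) y'' - 2x y' + n(n+1) y = 0 (note the -2x y' term) with n(n+1) = 42, so n = 6; the polynomial solution is P_6(x).
With y = sum_k a_k x^k, matching x^k gives (k+2)(k+1) a_{k+2} = [k(k+1) - n(n+1)] a_k = (k - 6)(k + 7) a_k. The right side vanishes at k = 6, so the series with the parity of 6 terminates at degree 6.
Standard normalization (P_n(1) = 1): leading coefficient (2n)!/(2^n (n!)^2) = 479001600/(64*518400) = 231/16, so a_6 = 231/16. Work downward with a_k = (k+1)(k+2) a_{k+2} / ((k - 6)(k + 7)):
  a_4 = (5)(6)(231/16) / ((4 - 6)(4 + 7)) = (3465/8)/(-22) = -315/16
  a_2 = (3)(4)(-315/16) / ((2 - 6)(2 + 7)) = (-945/4)/(-36) = 105/16
  a_0 = (1)(2)(105/16) / ((0 - 6)(0 + 7)) = (105/8)/(-42) = -5/16
Hence P_6(x) = 231 x^6/16 - 315 x^4/16 + 105 x^2/16 - 5/16.

P_6(x); series = 231 x^6/16 - 315 x^4/16 + 105 x^2/16 - 5/16


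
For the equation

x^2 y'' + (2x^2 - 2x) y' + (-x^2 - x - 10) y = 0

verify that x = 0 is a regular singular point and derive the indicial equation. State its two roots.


Divide by x^2 to reach normal form y'' + P_1(x) y' + P_2(x) y = 0 with P_1(x) = 2 - 2/x and P_2(x) = -1 - 1/x - 10/x^2.
x = 0 is a singular point because the y'-coefficient 2 - 2/x has a pole at x = 0 and the y-coefficient -1 - 1/x - 10/x^2 has a pole at x = 0.
It is a regular singular point because x P_1(x) = p(x) = 2x - 2 and x^2 P_2(x) = q(x) = -x^2 - x - 10 are polynomials, hence analytic at x = 0.
p(0) = -2,  q(0) = -10.
Indicial equation: r(r-1) + p(0) r + q(0) = 0, i.e. r^2 + (p(0) - 1) r + q(0) = 0, i.e. r^2 - 3 r - 10 = 0.
Discriminant: (-3)^2 - 4(-10) = 49, so r = (3 ± 7)/2.
Solving: r_1 = 5, r_2 = -2.

indicial: r^2 - 3 r - 10 = 0; roots r_1 = 5, r_2 = -2


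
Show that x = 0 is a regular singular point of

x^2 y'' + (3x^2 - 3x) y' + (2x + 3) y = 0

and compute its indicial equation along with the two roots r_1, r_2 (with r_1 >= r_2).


Divide by x^2 to reach normal form y'' + P_1(x) y' + P_2(x) y = 0 with P_1(x) = 3 - 3/x and P_2(x) = 2/x + 3/x^2.
x = 0 is a singular point because the y'-coefficient 3 - 3/x has a pole at x = 0 and the y-coefficient 2/x + 3/x^2 has a pole at x = 0.
It is a regular singular point because x P_1(x) = p(x) = 3x - 3 and x^2 P_2(x) = q(x) = 2x + 3 are polynomials, hence analytic at x = 0.
p(0) = -3,  q(0) = 3.
Indicial equation: r(r-1) + p(0) r + q(0) = 0, i.e. r^2 + (p(0) - 1) r + q(0) = 0, i.e. r^2 - 4 r + 3 = 0.
Discriminant: (-4)^2 - 4(3) = 4, so r = (4 ± 2)/2.
Solving: r_1 = 3, r_2 = 1.

indicial: r^2 - 4 r + 3 = 0; roots r_1 = 3, r_2 = 1


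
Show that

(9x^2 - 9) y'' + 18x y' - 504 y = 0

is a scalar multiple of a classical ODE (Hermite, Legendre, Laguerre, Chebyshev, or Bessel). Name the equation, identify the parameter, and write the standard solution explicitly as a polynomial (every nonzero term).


All three coefficients share the factor -9; dividing through by -9 gives  (1 - x^2) y'' - 2x y' + 56 y = 0.
This matches the Legendre equation (1 - x^2) y'' - 2x y' + n(n+1) y = 0 (note the -2x y' term) with n(n+1) = 56, so n = 7; the polynomial solution is P_7(x).
With y = sum_k a_k x^k, matching x^k gives (k+2)(k+1) a_{k+2} = [k(k+1) - n(n+1)] a_k = (k - 7)(k + 8) a_k. The right side vanishes at k = 7, so the series with the parity of 7 terminates at degree 7.
Standard normalization (P_n(1) = 1): leading coefficient (2n)!/(2^n (n!)^2) = 87178291200/(128*25401600) = 429/16, so a_7 = 429/16. Work downward with a_k = (k+1)(k+2) a_{k+2} / ((k - 7)(k + 8)):
  a_5 = (6)(7)(429/16) / ((5 - 7)(5 + 8)) = (9009/8)/(-26) = -693/16
  a_3 = (4)(5)(-693/16) / ((3 - 7)(3 + 8)) = (-3465/4)/(-44) = 315/16
  a_1 = (2)(3)(315/16) / ((1 - 7)(1 + 8)) = (945/8)/(-54) = -35/16
Hence P_7(x) = 429 x^7/16 - 693 x^5/16 + 315 x^3/16 - 35 x/16.

P_7(x); series = 429 x^7/16 - 693 x^5/16 + 315 x^3/16 - 35 x/16


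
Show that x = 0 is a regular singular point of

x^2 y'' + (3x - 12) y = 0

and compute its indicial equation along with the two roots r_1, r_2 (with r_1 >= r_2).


Divide by x^2 to reach normal form y'' + P_1(x) y' + P_2(x) y = 0 with P_1(x) = 0 and P_2(x) = 3/x - 12/x^2.
x = 0 is a singular point because the y-coefficient 3/x - 12/x^2 has a pole at x = 0.
It is a regular singular point because x P_1(x) = p(x) = 0 and x^2 P_2(x) = q(x) = 3x - 12 are polynomials, hence analytic at x = 0.
p(0) = 0,  q(0) = -12.
Indicial equation: r(r-1) + p(0) r + q(0) = 0, i.e. r^2 + (p(0) - 1) r + q(0) = 0, i.e. r^2 - 1 r - 12 = 0.
Discriminant: (-1)^2 - 4(-12) = 49, so r = (1 ± 7)/2.
Solving: r_1 = 4, r_2 = -3.

indicial: r^2 - 1 r - 12 = 0; roots r_1 = 4, r_2 = -3


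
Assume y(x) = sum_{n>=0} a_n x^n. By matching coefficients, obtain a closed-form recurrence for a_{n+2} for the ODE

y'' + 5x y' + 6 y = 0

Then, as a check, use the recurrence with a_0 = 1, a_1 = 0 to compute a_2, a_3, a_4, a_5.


Substitute y = sum_n a_n x^n.
y''(x) has coefficient (n+2)(n+1) a_{n+2} at x^n;
5 x y'(x) has coefficient 5 n a_n at x^n (shift);
6 y(x) has coefficient 6 a_n at x^n.
Matching x^n: (n+2)(n+1) a_{n+2} + (5n + 6) a_n = 0.
Thus a_{n+2} = (-5n - 6) / ((n+1)(n+2)) * a_n.

Check with a_0 = 1, a_1 = 0 (apply the recurrence for n = 0, 1, 2, 3): a_0 = 1, a_1 = 0, a_2 = -3, a_3 = 0, a_4 = 4, a_5 = 0.

a_(n+2) = (-5n - 6) / ((n+1)(n+2)) * a_n; check: a_0 = 1, a_1 = 0, a_2 = -3, a_3 = 0, a_4 = 4, a_5 = 0


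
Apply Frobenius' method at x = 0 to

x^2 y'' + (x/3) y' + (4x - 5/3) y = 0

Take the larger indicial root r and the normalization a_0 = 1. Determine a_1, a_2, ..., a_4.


Write in Frobenius form y'' + (p(x)/x) y' + (q(x)/x^2) y = 0:
  p(x) = 1/3,  q(x) = 4x - 5/3.
Indicial equation: r(r-1) + (1/3) r + (-5/3) = 0 -> roots r_1 = 5/3, r_2 = -1.
Take r = r_1 = 5/3. Let y(x) = x^r sum_{n>=0} a_n x^n with a_0 = 1.
Substitute y = x^r sum a_n x^n and match x^{r+n}. The recurrence is
  D(n) a_n + 4 a_{n-1} = 0,  where D(n) = (r+n)(r+n-1) + (1/3)(r+n) + (-5/3).
  a_n = -4 / D(n) * a_{n-1}.
Since the indicial polynomial factors as (r - r_1)(r - r_2), D(n) = (r_1 + n - r_1)(r_1 + n - r_2) = n(n + 8/3).
Evaluating step by step (a_0 = 1):
  n = 1: D(1) = 1(1 + 8/3) = 11/3; numerator = -4(1) = -4; a_1 = (-4)/(11/3) = -12/11
  n = 2: D(2) = 2(2 + 8/3) = 28/3; numerator = -4(-12/11) = 48/11; a_2 = (48/11)/(28/3) = 36/77
  n = 3: D(3) = 3(3 + 8/3) = 17; numerator = -4(36/77) = -144/77; a_3 = (-144/77)/(17) = -144/1309
  n = 4: D(4) = 4(4 + 8/3) = 80/3; numerator = -4(-144/1309) = 576/1309; a_4 = (576/1309)/(80/3) = 108/6545

r = 5/3; a_0 = 1; a_1 = -12/11; a_2 = 36/77; a_3 = -144/1309; a_4 = 108/6545


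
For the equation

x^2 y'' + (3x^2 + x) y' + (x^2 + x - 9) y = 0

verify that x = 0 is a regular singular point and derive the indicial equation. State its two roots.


Divide by x^2 to reach normal form y'' + P_1(x) y' + P_2(x) y = 0 with P_1(x) = 3 + 1/x and P_2(x) = 1 + 1/x - 9/x^2.
x = 0 is a singular point because the y'-coefficient 3 + 1/x has a pole at x = 0 and the y-coefficient 1 + 1/x - 9/x^2 has a pole at x = 0.
It is a regular singular point because x P_1(x) = p(x) = 3x + 1 and x^2 P_2(x) = q(x) = x^2 + x - 9 are polynomials, hence analytic at x = 0.
p(0) = 1,  q(0) = -9.
Indicial equation: r(r-1) + p(0) r + q(0) = 0, i.e. r^2 + (p(0) - 1) r + q(0) = 0, i.e. r^2 - 9 = 0.
Discriminant: (0)^2 - 4(-9) = 36, so r = (0 ± 6)/2.
Solving: r_1 = 3, r_2 = -3.

indicial: r^2 - 9 = 0; roots r_1 = 3, r_2 = -3
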